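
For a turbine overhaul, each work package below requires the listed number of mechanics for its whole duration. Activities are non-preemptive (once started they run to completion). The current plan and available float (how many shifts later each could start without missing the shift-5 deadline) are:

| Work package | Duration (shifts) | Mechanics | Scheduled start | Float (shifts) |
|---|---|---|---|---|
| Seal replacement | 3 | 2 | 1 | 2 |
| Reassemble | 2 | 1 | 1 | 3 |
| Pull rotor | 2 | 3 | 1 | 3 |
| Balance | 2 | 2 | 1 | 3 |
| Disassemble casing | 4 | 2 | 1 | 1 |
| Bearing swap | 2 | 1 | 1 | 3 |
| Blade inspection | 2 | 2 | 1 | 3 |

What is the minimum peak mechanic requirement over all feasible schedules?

Early-start (Seal replacement@1, Reassemble@1, Pull rotor@1, Balance@1, Disassemble casing@1, Bearing swap@1, Blade inspection@1) gives peak 13: s1:13  s2:13  s3:4  s4:2  s5:0.
Shift Balance→3, Bearing swap→3, Blade inspection→4.
Schedule Seal replacement@1, Reassemble@1, Pull rotor@1, Balance@3, Disassemble casing@1, Bearing swap@3, Blade inspection@4: s1:8  s2:8  s3:7  s4:7  s5:2 — peak 8.

8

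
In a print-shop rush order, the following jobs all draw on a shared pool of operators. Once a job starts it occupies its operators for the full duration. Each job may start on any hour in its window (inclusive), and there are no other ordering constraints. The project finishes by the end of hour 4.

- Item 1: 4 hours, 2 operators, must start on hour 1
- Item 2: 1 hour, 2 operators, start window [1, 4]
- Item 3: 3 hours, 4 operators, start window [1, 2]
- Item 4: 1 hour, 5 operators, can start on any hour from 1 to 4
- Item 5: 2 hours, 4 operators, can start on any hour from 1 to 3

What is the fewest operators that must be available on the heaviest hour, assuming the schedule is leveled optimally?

10

Early-start (Item 1@1, Item 2@1, Item 3@1, Item 4@1, Item 5@1) gives peak 17: h1:17  h2:10  h3:6  h4:2.
Shift Item 4→4, Item 5→2.
Schedule Item 1@1, Item 2@1, Item 3@1, Item 4@4, Item 5@2: h1:8  h2:10  h3:10  h4:7 — peak 10.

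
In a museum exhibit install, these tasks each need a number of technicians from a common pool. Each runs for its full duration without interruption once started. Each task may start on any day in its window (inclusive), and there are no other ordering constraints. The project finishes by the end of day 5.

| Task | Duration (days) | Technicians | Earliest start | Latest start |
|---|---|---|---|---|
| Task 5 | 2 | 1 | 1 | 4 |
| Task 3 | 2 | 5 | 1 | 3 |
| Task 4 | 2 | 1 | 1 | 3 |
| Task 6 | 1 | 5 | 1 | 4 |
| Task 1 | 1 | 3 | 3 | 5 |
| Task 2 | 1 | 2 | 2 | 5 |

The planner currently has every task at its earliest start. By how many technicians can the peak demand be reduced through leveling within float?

6

Early-start peak: d1:12  d2:9  d3:3  d4:0  d5:0 ⇒ 12.
Leveled (Task 5@1, Task 3@1, Task 4@3, Task 6@3, Task 1@4, Task 2@4): d1:6  d2:6  d3:6  d4:6  d5:0 ⇒ 6.
Reduction 12 − 6 = 6.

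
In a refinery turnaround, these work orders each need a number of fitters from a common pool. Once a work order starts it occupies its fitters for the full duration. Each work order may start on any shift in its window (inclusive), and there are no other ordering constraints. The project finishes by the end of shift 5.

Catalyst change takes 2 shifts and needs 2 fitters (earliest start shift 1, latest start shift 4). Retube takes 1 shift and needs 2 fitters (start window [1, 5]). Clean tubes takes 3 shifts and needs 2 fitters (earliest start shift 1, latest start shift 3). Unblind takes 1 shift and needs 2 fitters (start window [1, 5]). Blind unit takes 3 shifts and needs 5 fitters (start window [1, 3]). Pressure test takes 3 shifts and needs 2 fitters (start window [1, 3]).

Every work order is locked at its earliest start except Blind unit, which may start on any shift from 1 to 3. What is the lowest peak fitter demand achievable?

10

Blind unit@1: s1:15  s2:11  s3:9  s4:0  s5:0 → peak 15
Blind unit@2: s1:10  s2:11  s3:9  s4:5  s5:0 → peak 11
Blind unit@3: s1:10  s2:6  s3:9  s4:5  s5:5 → peak 10
Best is Blind unit@3, peak 10.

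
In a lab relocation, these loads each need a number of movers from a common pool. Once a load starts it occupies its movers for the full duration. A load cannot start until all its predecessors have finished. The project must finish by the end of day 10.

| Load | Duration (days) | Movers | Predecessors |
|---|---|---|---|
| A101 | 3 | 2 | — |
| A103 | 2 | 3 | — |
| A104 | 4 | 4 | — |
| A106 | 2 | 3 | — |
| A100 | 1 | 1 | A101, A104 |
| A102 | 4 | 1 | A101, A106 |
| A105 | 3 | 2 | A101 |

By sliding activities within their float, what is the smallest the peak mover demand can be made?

Early-start (A101@1, A103@1, A104@1, A106@1, A100@5, A102@4, A105@4) gives peak 12: d1:12  d2:12  d3:6  d4:7  d5:4  d6:3  d7:1  d8:0  d9:0  d10:0.
Shift A103→8, A104→4, A100→10, A105→8.
Schedule A101@1, A103@8, A104@4, A106@1, A100@10, A102@4, A105@8: d1:5  d2:5  d3:2  d4:5  d5:5  d6:5  d7:5  d8:5  d9:5  d10:3 — peak 5.
Total mover-days = 45 over 10 days ⇒ peak ≥ ⌈45/10⌉ = 5, so 5 is optimal.

5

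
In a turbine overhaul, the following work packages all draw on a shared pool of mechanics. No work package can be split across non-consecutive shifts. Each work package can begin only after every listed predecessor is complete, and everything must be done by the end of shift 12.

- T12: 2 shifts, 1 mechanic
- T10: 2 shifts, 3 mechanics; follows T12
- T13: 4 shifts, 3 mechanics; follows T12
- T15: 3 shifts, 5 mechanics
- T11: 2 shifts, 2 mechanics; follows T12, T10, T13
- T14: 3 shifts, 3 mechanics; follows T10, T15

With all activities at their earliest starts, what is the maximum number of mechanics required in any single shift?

11

Early-start schedule: T12@1, T10@3, T13@3, T15@1, T11@7, T14@5.
Load per shift: shift 1: 6, shift 2: 6, shift 3: 11, shift 4: 6, shift 5: 6, shift 6: 6, shift 7: 5, shift 8: 2, shift 9: 0, shift 10: 0, shift 11: 0, shift 12: 0.
Peak is 11.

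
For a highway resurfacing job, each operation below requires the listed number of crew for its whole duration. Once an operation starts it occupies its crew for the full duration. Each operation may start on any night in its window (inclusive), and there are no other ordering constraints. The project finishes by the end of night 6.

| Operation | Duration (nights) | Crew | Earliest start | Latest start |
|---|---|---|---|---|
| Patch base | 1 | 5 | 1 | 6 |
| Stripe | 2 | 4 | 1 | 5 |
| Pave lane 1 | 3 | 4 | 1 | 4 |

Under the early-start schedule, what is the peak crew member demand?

Early-start schedule: Patch base@1, Stripe@1, Pave lane 1@1.
Load per night: night 1: 13, night 2: 8, night 3: 4, night 4: 0, night 5: 0, night 6: 0.
Peak is 13.

13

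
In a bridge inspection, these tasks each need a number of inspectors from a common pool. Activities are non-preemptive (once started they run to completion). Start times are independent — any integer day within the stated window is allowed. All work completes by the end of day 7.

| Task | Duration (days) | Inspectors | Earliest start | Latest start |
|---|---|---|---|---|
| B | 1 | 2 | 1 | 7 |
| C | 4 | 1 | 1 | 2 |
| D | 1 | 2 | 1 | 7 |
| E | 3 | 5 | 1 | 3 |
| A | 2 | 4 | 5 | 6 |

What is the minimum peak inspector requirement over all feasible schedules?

Early-start (B@1, C@1, D@1, E@1, A@5) gives peak 10: d1:10  d2:6  d3:6  d4:1  d5:4  d6:4  d7:0.
Shift E→2.
Schedule B@1, C@1, D@1, E@2, A@5: d1:5  d2:6  d3:6  d4:6  d5:4  d6:4  d7:0 — peak 6.

6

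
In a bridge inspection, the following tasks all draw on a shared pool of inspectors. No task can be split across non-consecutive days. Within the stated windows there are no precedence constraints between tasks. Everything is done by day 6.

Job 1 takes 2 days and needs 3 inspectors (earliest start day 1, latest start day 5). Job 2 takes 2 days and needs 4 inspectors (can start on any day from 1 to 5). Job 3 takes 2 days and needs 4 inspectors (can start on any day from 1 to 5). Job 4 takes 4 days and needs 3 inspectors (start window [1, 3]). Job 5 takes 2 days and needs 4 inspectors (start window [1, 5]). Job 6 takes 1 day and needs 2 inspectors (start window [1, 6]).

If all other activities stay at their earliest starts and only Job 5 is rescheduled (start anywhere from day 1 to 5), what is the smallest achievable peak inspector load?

16

Job 5@1: d1:20  d2:18  d3:3  d4:3  d5:0  d6:0 → peak 20
Job 5@2: d1:16  d2:18  d3:7  d4:3  d5:0  d6:0 → peak 18
Job 5@3: d1:16  d2:14  d3:7  d4:7  d5:0  d6:0 → peak 16
Job 5@4: d1:16  d2:14  d3:3  d4:7  d5:4  d6:0 → peak 16
Job 5@5: d1:16  d2:14  d3:3  d4:3  d5:4  d6:4 → peak 16
Best is Job 5@3, peak 16.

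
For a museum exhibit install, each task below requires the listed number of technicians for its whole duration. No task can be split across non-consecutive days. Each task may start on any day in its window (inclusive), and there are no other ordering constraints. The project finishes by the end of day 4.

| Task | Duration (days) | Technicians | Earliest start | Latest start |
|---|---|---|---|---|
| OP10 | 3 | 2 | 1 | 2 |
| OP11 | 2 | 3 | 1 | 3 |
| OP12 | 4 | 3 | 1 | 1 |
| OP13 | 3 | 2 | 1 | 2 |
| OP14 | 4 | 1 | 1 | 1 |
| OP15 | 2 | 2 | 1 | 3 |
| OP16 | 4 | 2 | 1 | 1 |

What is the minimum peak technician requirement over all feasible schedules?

13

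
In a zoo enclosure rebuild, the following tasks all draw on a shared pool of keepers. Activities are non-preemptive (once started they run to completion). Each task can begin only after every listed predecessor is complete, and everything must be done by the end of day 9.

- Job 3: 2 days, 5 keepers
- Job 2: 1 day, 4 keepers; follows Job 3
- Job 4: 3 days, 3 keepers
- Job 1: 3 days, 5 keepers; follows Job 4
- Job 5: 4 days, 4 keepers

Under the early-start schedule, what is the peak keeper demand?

Early-start schedule: Job 3@1, Job 2@3, Job 4@1, Job 1@4, Job 5@1.
Load per day: day 1: 12, day 2: 12, day 3: 11, day 4: 9, day 5: 5, day 6: 5, day 7: 0, day 8: 0, day 9: 0.
Peak is 12.

12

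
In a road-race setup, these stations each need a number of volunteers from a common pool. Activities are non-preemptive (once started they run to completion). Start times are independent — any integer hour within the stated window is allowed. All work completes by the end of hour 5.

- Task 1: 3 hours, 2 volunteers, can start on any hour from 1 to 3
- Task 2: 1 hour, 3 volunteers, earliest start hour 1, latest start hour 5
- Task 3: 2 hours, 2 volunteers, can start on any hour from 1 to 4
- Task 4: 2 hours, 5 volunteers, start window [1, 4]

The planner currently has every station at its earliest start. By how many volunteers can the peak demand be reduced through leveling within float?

Early-start peak: h1:12  h2:9  h3:2  h4:0  h5:0 ⇒ 12.
Leveled (Task 1@1, Task 2@1, Task 3@2, Task 4@4): h1:5  h2:4  h3:4  h4:5  h5:5 ⇒ 5.
Reduction 12 − 5 = 7.

7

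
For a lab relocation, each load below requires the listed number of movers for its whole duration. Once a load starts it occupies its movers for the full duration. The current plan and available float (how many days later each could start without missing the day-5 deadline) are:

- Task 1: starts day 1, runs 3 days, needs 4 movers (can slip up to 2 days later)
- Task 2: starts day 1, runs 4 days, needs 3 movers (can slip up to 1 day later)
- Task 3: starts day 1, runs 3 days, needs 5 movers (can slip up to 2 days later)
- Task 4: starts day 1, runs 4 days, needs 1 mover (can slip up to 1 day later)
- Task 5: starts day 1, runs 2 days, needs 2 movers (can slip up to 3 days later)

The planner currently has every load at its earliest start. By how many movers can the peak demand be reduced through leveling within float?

Early-start peak: d1:15  d2:15  d3:13  d4:4  d5:0 ⇒ 15.
Leveled (Task 1@1, Task 2@1, Task 3@1, Task 4@1, Task 5@4): d1:13  d2:13  d3:13  d4:6  d5:2 ⇒ 13.
Reduction 15 − 13 = 2.

2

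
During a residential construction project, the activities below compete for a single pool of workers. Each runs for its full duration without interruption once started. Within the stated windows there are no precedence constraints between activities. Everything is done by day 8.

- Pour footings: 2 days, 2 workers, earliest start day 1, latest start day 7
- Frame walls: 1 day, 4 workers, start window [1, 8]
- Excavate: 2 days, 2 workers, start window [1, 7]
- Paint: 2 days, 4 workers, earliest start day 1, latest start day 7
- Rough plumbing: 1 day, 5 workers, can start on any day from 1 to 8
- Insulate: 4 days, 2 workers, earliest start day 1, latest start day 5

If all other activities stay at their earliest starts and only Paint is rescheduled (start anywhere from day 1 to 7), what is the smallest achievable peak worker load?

Paint@1: d1:19  d2:10  d3:2  d4:2  d5:0  d6:0  d7:0  d8:0 → peak 19
Paint@2: d1:15  d2:10  d3:6  d4:2  d5:0  d6:0  d7:0  d8:0 → peak 15
Paint@3: d1:15  d2:6  d3:6  d4:6  d5:0  d6:0  d7:0  d8:0 → peak 15
Paint@4: d1:15  d2:6  d3:2  d4:6  d5:4  d6:0  d7:0  d8:0 → peak 15
Paint@5: d1:15  d2:6  d3:2  d4:2  d5:4  d6:4  d7:0  d8:0 → peak 15
Paint@6: d1:15  d2:6  d3:2  d4:2  d5:0  d6:4  d7:4  d8:0 → peak 15
Paint@7: d1:15  d2:6  d3:2  d4:2  d5:0  d6:0  d7:4  d8:4 → peak 15
Best is Paint@2, peak 15.

15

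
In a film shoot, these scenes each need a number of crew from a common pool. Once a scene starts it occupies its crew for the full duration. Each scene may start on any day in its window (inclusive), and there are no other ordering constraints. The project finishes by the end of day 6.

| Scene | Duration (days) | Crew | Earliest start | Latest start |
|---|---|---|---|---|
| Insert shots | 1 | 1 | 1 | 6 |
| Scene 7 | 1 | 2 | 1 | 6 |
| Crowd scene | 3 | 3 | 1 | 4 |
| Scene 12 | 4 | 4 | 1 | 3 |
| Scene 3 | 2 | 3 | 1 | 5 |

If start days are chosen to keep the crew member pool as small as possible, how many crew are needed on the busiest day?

7

Early-start (Insert shots@1, Scene 7@1, Crowd scene@1, Scene 12@1, Scene 3@1) gives peak 13: d1:13  d2:10  d3:7  d4:4  d5:0  d6:0.
Shift Scene 12→2, Scene 3→4.
Schedule Insert shots@1, Scene 7@1, Crowd scene@1, Scene 12@2, Scene 3@4: d1:6  d2:7  d3:7  d4:7  d5:7  d6:0 — peak 7.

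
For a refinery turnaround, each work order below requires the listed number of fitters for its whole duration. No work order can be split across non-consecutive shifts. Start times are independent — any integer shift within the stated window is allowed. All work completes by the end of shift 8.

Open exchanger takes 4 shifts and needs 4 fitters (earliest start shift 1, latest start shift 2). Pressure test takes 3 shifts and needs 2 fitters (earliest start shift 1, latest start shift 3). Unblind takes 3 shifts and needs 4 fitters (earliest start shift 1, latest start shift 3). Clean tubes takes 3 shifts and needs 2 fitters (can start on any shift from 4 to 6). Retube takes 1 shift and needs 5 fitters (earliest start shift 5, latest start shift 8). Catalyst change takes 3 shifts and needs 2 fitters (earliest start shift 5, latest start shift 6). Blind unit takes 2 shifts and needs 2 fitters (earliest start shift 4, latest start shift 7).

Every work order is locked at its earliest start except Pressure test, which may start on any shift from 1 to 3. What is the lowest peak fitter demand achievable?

Pressure test@1: s1:10  s2:10  s3:10  s4:8  s5:11  s6:4  s7:2  s8:0 → peak 11
Pressure test@2: s1:8  s2:10  s3:10  s4:10  s5:11  s6:4  s7:2  s8:0 → peak 11
Pressure test@3: s1:8  s2:8  s3:10  s4:10  s5:13  s6:4  s7:2  s8:0 → peak 13
Best is Pressure test@1, peak 11.

11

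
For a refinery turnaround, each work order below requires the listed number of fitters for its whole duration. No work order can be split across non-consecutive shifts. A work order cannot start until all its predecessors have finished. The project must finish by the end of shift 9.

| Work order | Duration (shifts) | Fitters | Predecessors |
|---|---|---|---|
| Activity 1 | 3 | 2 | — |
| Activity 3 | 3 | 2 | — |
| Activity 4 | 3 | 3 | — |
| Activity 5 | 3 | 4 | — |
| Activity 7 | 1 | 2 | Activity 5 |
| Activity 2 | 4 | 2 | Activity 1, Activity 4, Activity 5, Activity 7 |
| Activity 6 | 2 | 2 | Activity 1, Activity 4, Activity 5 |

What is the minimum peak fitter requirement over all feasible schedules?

Early-start (Activity 1@1, Activity 3@1, Activity 4@1, Activity 5@1, Activity 7@4, Activity 2@5, Activity 6@4) gives peak 11: s1:11  s2:11  s3:11  s4:4  s5:4  s6:2  s7:2  s8:2  s9:0.
Shift Activity 3→4.
Schedule Activity 1@1, Activity 3@4, Activity 4@1, Activity 5@1, Activity 7@4, Activity 2@5, Activity 6@4: s1:9  s2:9  s3:9  s4:6  s5:6  s6:4  s7:2  s8:2  s9:0 — peak 9.

9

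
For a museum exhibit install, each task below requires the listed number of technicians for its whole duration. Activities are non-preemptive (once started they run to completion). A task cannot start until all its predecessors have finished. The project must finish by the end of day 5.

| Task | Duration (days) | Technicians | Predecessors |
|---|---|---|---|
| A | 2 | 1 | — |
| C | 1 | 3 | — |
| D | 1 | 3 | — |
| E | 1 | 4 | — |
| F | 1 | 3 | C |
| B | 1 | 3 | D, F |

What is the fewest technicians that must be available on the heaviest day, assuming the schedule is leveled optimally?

4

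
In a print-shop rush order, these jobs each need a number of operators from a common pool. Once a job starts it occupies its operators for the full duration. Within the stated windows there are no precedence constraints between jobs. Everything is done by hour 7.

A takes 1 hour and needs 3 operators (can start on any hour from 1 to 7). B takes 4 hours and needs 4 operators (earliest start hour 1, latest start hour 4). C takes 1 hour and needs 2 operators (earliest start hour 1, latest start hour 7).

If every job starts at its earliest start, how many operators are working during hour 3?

4

At early start, hour 3 has: B.
Demand: 4 = 4.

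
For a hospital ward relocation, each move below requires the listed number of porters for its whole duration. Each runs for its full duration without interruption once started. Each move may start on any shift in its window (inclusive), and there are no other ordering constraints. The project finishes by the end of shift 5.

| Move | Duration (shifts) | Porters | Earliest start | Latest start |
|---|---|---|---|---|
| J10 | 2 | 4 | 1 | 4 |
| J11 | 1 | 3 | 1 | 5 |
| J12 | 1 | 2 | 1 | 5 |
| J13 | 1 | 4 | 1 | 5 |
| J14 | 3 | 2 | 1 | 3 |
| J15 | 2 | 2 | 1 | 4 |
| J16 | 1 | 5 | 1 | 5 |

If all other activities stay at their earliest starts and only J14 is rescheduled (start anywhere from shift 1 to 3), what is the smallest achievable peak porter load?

J14@1: s1:22  s2:8  s3:2  s4:0  s5:0 → peak 22
J14@2: s1:20  s2:8  s3:2  s4:2  s5:0 → peak 20
J14@3: s1:20  s2:6  s3:2  s4:2  s5:2 → peak 20
Best is J14@2, peak 20.

20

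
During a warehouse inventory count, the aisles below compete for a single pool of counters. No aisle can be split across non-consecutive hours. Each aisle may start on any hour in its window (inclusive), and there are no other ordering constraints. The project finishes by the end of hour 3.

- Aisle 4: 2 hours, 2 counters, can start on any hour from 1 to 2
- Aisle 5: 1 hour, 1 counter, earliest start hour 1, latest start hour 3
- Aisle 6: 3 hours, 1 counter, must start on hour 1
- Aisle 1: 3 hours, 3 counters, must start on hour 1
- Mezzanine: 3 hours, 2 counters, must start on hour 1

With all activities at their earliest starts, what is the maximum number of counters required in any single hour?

9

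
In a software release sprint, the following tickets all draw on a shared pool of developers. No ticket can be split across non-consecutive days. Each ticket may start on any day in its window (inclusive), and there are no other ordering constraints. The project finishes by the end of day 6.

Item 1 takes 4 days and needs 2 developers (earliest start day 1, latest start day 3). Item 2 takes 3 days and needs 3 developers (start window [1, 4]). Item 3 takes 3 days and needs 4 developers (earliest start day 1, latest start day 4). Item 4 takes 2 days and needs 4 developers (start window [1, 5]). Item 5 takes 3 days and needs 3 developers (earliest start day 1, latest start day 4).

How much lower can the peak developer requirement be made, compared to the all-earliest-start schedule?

8

Early-start peak: d1:16  d2:16  d3:12  d4:2  d5:0  d6:0 ⇒ 16.
Leveled (Item 1@1, Item 2@1, Item 3@4, Item 4@5, Item 5@1): d1:8  d2:8  d3:8  d4:6  d5:8  d6:8 ⇒ 8.
Reduction 16 − 8 = 8.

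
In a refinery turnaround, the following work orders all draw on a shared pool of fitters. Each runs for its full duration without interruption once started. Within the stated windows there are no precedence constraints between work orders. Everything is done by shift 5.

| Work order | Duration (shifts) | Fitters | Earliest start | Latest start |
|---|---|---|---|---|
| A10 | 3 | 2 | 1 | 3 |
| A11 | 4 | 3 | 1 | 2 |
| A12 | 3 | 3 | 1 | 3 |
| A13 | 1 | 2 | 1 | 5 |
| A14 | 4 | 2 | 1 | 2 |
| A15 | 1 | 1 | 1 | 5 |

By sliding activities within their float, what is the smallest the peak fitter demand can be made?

10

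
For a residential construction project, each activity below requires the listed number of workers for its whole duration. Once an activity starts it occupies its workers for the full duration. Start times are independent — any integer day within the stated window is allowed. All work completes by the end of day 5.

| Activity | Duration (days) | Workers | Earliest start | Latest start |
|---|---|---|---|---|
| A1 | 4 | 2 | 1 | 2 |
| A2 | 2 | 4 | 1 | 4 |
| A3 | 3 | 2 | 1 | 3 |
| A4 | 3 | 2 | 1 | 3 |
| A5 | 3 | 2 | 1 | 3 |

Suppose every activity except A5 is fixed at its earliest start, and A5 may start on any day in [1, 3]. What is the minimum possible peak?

10

A5@1: d1:12  d2:12  d3:8  d4:2  d5:0 → peak 12
A5@2: d1:10  d2:12  d3:8  d4:4  d5:0 → peak 12
A5@3: d1:10  d2:10  d3:8  d4:4  d5:2 → peak 10
Best is A5@3, peak 10.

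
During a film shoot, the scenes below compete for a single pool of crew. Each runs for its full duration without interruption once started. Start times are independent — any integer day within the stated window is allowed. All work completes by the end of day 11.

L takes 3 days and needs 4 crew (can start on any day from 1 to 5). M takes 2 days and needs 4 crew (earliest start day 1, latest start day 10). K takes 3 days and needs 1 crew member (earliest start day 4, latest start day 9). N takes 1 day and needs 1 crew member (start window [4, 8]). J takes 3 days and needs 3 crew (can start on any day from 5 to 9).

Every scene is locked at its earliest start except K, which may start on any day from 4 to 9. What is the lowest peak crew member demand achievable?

8

K@4: d1:8  d2:8  d3:4  d4:2  d5:4  d6:4  d7:3  d8:0  d9:0  d10:0  d11:0 → peak 8
K@5: d1:8  d2:8  d3:4  d4:1  d5:4  d6:4  d7:4  d8:0  d9:0  d10:0  d11:0 → peak 8
K@6: d1:8  d2:8  d3:4  d4:1  d5:3  d6:4  d7:4  d8:1  d9:0  d10:0  d11:0 → peak 8
K@7: d1:8  d2:8  d3:4  d4:1  d5:3  d6:3  d7:4  d8:1  d9:1  d10:0  d11:0 → peak 8
K@8: d1:8  d2:8  d3:4  d4:1  d5:3  d6:3  d7:3  d8:1  d9:1  d10:1  d11:0 → peak 8
K@9: d1:8  d2:8  d3:4  d4:1  d5:3  d6:3  d7:3  d8:0  d9:1  d10:1  d11:1 → peak 8
Best is K@4, peak 8.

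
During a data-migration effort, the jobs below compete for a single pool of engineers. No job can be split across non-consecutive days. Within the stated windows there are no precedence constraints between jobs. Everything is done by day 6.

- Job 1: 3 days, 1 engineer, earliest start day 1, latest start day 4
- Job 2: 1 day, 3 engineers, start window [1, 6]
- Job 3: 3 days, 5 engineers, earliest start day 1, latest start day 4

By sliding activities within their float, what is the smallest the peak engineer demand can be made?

5

Early-start (Job 1@1, Job 2@1, Job 3@1) gives peak 9: d1:9  d2:6  d3:6  d4:0  d5:0  d6:0.
Shift Job 3→4.
Schedule Job 1@1, Job 2@1, Job 3@4: d1:4  d2:1  d3:1  d4:5  d5:5  d6:5 — peak 5.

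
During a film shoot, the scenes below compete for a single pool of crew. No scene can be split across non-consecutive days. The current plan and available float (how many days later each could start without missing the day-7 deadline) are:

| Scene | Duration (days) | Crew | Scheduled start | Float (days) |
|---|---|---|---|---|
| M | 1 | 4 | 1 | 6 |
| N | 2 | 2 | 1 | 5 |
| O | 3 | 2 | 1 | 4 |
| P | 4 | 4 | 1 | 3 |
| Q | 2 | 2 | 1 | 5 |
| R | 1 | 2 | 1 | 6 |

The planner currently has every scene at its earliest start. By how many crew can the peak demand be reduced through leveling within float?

10

Early-start peak: d1:16  d2:10  d3:6  d4:4  d5:0  d6:0  d7:0 ⇒ 16.
Leveled (M@1, N@1, O@2, P@3, Q@5, R@2): d1:6  d2:6  d3:6  d4:6  d5:6  d6:6  d7:0 ⇒ 6.
Reduction 16 − 6 = 10.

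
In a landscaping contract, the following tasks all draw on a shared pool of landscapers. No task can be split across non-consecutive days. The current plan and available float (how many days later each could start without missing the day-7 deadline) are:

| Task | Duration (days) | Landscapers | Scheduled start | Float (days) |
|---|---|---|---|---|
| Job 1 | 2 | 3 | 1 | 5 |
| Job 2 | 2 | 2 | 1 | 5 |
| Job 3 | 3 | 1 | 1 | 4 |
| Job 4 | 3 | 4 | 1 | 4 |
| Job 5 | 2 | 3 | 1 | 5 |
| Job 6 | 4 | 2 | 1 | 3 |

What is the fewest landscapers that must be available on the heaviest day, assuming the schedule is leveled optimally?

6

Early-start (Job 1@1, Job 2@1, Job 3@1, Job 4@1, Job 5@1, Job 6@1) gives peak 15: d1:15  d2:15  d3:7  d4:2  d5:0  d6:0  d7:0.
Shift Job 4→3, Job 5→6, Job 6→4.
Schedule Job 1@1, Job 2@1, Job 3@1, Job 4@3, Job 5@6, Job 6@4: d1:6  d2:6  d3:5  d4:6  d5:6  d6:5  d7:5 — peak 6.
Total landscaper-days = 39 over 7 days ⇒ peak ≥ ⌈39/7⌉ = 6, so 6 is optimal.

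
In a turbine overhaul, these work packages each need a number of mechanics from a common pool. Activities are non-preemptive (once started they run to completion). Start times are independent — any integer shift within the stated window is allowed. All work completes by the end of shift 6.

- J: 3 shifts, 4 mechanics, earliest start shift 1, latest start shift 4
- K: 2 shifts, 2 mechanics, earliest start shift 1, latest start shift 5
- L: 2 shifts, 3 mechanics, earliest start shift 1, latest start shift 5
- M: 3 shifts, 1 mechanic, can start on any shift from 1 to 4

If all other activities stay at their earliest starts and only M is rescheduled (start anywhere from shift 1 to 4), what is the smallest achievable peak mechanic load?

9

M@1: s1:10  s2:10  s3:5  s4:0  s5:0  s6:0 → peak 10
M@2: s1:9  s2:10  s3:5  s4:1  s5:0  s6:0 → peak 10
M@3: s1:9  s2:9  s3:5  s4:1  s5:1  s6:0 → peak 9
M@4: s1:9  s2:9  s3:4  s4:1  s5:1  s6:1 → peak 9
Best is M@3, peak 9.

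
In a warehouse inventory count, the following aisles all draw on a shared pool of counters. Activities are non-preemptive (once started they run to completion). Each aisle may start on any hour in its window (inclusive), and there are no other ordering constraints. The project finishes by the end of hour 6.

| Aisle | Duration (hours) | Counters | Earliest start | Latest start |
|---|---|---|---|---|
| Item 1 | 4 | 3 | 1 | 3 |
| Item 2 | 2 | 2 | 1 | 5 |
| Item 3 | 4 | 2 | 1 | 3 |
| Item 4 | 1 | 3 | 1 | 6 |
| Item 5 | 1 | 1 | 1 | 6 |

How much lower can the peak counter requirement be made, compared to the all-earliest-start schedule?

6

Early-start peak: h1:11  h2:7  h3:5  h4:5  h5:0  h6:0 ⇒ 11.
Leveled (Item 1@1, Item 2@1, Item 3@3, Item 4@5, Item 5@6): h1:5  h2:5  h3:5  h4:5  h5:5  h6:3 ⇒ 5.
Reduction 11 − 5 = 6.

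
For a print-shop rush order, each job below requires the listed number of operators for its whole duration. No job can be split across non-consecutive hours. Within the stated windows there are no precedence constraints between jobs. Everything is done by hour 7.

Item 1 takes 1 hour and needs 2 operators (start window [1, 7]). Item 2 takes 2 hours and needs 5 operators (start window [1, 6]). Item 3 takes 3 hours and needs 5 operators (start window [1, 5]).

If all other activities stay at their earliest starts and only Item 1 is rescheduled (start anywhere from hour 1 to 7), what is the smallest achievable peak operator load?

10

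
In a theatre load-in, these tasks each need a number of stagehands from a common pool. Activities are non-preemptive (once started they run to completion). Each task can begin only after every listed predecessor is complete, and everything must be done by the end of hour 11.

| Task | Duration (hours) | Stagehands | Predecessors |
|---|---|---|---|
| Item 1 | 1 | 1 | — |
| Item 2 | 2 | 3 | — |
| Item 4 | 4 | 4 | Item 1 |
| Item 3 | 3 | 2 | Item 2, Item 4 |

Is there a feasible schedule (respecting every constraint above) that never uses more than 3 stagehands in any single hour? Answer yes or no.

The minimum achievable peak is 4; 3 < 4, so no feasible schedule stays within the cap.

no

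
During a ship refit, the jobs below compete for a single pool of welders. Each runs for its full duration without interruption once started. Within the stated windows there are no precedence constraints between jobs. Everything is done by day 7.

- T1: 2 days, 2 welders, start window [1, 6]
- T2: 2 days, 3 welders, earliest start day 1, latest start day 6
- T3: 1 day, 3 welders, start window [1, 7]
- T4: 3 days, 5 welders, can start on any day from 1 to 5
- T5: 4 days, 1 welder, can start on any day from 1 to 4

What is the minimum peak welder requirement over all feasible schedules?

Early-start (T1@1, T2@1, T3@1, T4@1, T5@1) gives peak 14: d1:14  d2:11  d3:6  d4:1  d5:0  d6:0  d7:0.
Shift T3→3, T4→4.
Schedule T1@1, T2@1, T3@3, T4@4, T5@1: d1:6  d2:6  d3:4  d4:6  d5:5  d6:5  d7:0 — peak 6.

6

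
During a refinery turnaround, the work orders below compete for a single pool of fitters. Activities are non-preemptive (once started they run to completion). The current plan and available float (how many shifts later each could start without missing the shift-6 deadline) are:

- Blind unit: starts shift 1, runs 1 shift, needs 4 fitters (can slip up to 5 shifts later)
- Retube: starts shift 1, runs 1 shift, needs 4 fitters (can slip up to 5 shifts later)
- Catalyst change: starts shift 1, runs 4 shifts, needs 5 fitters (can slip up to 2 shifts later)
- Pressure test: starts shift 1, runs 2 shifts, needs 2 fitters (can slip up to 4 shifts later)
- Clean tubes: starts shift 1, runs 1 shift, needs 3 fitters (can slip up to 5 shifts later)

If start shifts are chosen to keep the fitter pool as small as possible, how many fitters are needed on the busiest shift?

Early-start (Blind unit@1, Retube@1, Catalyst change@1, Pressure test@1, Clean tubes@1) gives peak 18: s1:18  s2:7  s3:5  s4:5  s5:0  s6:0.
Shift Retube→2, Catalyst change→3, Pressure test→2.
Schedule Blind unit@1, Retube@2, Catalyst change@3, Pressure test@2, Clean tubes@1: s1:7  s2:6  s3:7  s4:5  s5:5  s6:5 — peak 7.

7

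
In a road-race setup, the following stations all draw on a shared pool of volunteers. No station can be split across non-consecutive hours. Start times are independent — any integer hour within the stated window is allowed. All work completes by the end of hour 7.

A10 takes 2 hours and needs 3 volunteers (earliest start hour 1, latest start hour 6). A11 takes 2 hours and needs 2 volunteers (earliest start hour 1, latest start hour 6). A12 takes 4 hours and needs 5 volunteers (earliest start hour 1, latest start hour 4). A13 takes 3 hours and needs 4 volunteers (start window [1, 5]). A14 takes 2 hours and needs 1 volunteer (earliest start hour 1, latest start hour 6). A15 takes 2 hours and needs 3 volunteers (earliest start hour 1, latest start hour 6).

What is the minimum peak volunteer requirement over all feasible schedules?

8

Early-start (A10@1, A11@1, A12@1, A13@1, A14@1, A15@1) gives peak 18: h1:18  h2:18  h3:9  h4:5  h5:0  h6:0  h7:0.
Shift A11→3, A13→5, A14→3, A15→5.
Schedule A10@1, A11@3, A12@1, A13@5, A14@3, A15@5: h1:8  h2:8  h3:8  h4:8  h5:7  h6:7  h7:4 — peak 8.
Total volunteer-hours = 50 over 7 hours ⇒ peak ≥ ⌈50/7⌉ = 8, so 8 is optimal.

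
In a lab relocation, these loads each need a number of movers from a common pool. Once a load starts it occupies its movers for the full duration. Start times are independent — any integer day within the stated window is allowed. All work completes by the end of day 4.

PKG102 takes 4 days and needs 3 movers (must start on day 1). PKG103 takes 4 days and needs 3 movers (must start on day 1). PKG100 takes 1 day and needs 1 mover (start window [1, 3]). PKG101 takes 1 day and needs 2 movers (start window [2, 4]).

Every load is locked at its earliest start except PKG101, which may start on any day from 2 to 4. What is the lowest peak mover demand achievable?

PKG101@2: d1:7  d2:8  d3:6  d4:6 → peak 8
PKG101@3: d1:7  d2:6  d3:8  d4:6 → peak 8
PKG101@4: d1:7  d2:6  d3:6  d4:8 → peak 8
Best is PKG101@2, peak 8.

8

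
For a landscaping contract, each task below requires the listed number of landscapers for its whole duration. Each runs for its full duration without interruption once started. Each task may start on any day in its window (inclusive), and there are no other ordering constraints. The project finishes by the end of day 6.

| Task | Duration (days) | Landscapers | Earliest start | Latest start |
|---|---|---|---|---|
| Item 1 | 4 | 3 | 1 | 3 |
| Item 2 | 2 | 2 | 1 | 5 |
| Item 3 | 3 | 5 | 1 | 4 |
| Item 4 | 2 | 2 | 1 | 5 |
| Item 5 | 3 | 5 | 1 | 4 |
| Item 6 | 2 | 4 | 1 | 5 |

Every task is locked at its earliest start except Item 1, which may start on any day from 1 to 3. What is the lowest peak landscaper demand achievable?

Item 1@1: d1:21  d2:21  d3:13  d4:3  d5:0  d6:0 → peak 21
Item 1@2: d1:18  d2:21  d3:13  d4:3  d5:3  d6:0 → peak 21
Item 1@3: d1:18  d2:18  d3:13  d4:3  d5:3  d6:3 → peak 18
Best is Item 1@3, peak 18.

18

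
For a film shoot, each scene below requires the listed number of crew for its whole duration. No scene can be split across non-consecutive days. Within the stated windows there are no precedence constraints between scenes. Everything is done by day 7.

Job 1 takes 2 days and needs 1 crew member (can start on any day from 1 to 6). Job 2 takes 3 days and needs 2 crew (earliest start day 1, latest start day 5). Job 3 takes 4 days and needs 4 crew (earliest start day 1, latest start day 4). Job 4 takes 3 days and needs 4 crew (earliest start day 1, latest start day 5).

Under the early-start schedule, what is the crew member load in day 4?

At early start, day 4 has: Job 3.
Demand: 4 = 4.

4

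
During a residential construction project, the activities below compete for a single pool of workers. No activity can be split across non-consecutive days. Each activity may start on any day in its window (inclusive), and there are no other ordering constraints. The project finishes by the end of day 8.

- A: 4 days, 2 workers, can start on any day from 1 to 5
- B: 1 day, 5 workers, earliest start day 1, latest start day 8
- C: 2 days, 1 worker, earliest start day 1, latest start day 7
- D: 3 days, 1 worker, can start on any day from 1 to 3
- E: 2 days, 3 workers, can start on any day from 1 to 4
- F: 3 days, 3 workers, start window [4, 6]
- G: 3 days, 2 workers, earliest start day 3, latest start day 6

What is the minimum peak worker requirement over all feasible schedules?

Early-start (A@1, B@1, C@1, D@1, E@1, F@4, G@3) gives peak 12: d1:12  d2:7  d3:5  d4:7  d5:5  d6:3  d7:0  d8:0.
Shift B→5, E→3, F→6, G→6.
Schedule A@1, B@5, C@1, D@1, E@3, F@6, G@6: d1:4  d2:4  d3:6  d4:5  d5:5  d6:5  d7:5  d8:5 — peak 6.

6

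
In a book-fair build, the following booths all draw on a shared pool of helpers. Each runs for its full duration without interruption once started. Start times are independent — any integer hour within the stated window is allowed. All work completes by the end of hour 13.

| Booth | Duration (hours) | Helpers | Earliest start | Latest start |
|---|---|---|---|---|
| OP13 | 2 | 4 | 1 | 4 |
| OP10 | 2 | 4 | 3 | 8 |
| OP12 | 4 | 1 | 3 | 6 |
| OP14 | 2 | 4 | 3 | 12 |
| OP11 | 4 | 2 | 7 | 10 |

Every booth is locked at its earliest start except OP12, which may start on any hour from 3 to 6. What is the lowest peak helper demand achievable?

8

OP12@3: h1:4  h2:4  h3:9  h4:9  h5:1  h6:1  h7:2  h8:2  h9:2  h10:2  h11:0  h12:0  h13:0 → peak 9
OP12@4: h1:4  h2:4  h3:8  h4:9  h5:1  h6:1  h7:3  h8:2  h9:2  h10:2  h11:0  h12:0  h13:0 → peak 9
OP12@5: h1:4  h2:4  h3:8  h4:8  h5:1  h6:1  h7:3  h8:3  h9:2  h10:2  h11:0  h12:0  h13:0 → peak 8
OP12@6: h1:4  h2:4  h3:8  h4:8  h5:0  h6:1  h7:3  h8:3  h9:3  h10:2  h11:0  h12:0  h13:0 → peak 8
Best is OP12@5, peak 8.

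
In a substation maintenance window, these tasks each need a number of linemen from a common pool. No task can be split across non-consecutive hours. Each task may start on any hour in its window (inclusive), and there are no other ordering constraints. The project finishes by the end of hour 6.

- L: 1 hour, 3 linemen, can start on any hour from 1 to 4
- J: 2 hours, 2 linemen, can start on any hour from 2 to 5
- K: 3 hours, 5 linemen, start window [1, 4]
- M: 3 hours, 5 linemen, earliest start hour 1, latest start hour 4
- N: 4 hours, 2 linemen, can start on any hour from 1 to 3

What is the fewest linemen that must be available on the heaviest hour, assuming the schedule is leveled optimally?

Early-start (L@1, J@2, K@1, M@1, N@1) gives peak 15: h1:15  h2:14  h3:14  h4:2  h5:0  h6:0.
Shift M→4, N→2.
Schedule L@1, J@2, K@1, M@4, N@2: h1:8  h2:9  h3:9  h4:7  h5:7  h6:5 — peak 9.

9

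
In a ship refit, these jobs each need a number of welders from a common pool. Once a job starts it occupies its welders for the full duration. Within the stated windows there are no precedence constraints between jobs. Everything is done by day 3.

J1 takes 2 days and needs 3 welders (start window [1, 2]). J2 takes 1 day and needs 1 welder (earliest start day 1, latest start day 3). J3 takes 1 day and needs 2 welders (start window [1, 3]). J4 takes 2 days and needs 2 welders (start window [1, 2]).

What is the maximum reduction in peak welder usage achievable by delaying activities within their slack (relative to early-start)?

3

Early-start peak: d1:8  d2:5  d3:0 ⇒ 8.
Leveled (J1@1, J2@1, J3@3, J4@2): d1:4  d2:5  d3:4 ⇒ 5.
Reduction 8 − 5 = 3.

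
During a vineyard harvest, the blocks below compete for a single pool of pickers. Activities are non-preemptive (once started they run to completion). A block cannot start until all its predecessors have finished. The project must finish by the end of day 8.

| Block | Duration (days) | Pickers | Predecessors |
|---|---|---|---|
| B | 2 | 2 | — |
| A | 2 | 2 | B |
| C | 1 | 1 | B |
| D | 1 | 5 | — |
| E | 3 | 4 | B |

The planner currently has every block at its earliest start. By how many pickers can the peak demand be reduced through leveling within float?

2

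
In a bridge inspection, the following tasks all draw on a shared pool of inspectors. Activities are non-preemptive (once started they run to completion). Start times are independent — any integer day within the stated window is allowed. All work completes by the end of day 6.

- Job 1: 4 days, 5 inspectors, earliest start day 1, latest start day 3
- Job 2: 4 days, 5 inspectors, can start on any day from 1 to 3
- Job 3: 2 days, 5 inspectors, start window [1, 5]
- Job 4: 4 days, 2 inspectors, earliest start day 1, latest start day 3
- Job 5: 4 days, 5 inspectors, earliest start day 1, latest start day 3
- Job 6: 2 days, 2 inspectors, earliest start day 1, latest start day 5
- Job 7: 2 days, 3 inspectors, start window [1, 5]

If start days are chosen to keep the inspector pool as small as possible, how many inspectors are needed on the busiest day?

17

Early-start (Job 1@1, Job 2@1, Job 3@1, Job 4@1, Job 5@1, Job 6@1, Job 7@1) gives peak 27: d1:27  d2:27  d3:17  d4:17  d5:0  d6:0.
Shift Job 5→3, Job 6→5, Job 7→5.
Schedule Job 1@1, Job 2@1, Job 3@1, Job 4@1, Job 5@3, Job 6@5, Job 7@5: d1:17  d2:17  d3:17  d4:17  d5:10  d6:10 — peak 17.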